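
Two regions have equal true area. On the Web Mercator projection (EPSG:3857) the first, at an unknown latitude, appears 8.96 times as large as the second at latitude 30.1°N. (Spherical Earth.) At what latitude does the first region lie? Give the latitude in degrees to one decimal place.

73.2°

On Mercator, (apparent₁)/(apparent₂) = sec²φ₁ / sec²φ₂ when true areas are equal.
cos²φ₂ / cos²φ₁ = 8.96  ⇒  cos φ₁ = cos 30.1° / √8.96 = 0.8652/2.993 = 0.2890.
φ₁ = arccos(0.2890) ≈ 73.2°.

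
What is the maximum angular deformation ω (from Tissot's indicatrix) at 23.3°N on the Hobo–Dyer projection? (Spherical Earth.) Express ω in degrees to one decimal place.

Hobo–Dyer is a cylindrical equal-area projection with standard parallels at ±37.5°. For cylindrical equal-area with standard parallel φ₀, h = cos φ / cos φ₀ and k = cos φ₀ / cos φ, so h·k = 1.
At 23.3°: h = 1.158, k = 0.8638; principal scales a = 1.158, b = 0.8638.
sin(ω/2) = (a − b)/(a + b) = 0.2939/2.021 = 0.1454, so ω = 2 arcsin(0.1454) ≈ 16.7°.

16.7°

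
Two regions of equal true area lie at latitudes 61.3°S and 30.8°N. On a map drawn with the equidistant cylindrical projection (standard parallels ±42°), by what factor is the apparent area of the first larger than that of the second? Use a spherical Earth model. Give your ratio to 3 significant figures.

In the equirectangular projection with standard parallel φ₀ = 42° (x = Rλ cos φ₀, y = Rφ), meridians are true-scale (h = 1) and the parallel scale is k = cos φ₀ / cos φ.
Areal scale at 61.3°: h·k = 1.000 × 1.547 = 1.547.
Areal scale at 30.8°: h·k = 1.000 × 0.8652 = 0.8652.
Ratio = 1.547/0.8652 ≈ 1.79.

1.79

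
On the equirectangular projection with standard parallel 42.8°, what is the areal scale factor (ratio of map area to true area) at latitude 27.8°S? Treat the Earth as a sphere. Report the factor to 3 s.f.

With standard parallel φ₀ = 42.8°, the equirectangular projection gives x = Rλ cos φ₀, y = Rφ, so h = 1 and k = cos 42.8° / cos φ.
Areal scale = h·k = 1 × cos φ₀ / cos φ; at 27.8°, h = 1.000, k = 0.8295, so h·k = 0.8295.

0.829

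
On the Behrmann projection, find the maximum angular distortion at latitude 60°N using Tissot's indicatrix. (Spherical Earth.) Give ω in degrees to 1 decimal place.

Behrmann is a cylindrical equal-area projection with standard parallels at ±30°. For cylindrical equal-area with standard parallel φ₀, h = cos φ / cos φ₀ and k = cos φ₀ / cos φ, so h·k = 1.
At 60°: h = 0.5774, k = 1.732; principal scales a = 1.732, b = 0.5774.
sin(ω/2) = (a − b)/(a + b) = 1.155/2.309 = 0.5000, so ω = 2 arcsin(0.5000) ≈ 60.0°.

60.0°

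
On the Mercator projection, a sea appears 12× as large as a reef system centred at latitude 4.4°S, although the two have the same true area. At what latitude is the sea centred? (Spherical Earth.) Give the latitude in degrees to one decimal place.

73.3°

Mercator areal scale is sec²φ, so apparent-area ratio = sec²φ₁ / sec²φ₂ = cos²φ₂ / cos²φ₁.
cos²φ₂ / cos²φ₁ = 12  ⇒  cos φ₁ = cos 4.4° / √12 = 0.9971/3.464 = 0.2878.
φ₁ = arccos(0.2878) ≈ 73.3°.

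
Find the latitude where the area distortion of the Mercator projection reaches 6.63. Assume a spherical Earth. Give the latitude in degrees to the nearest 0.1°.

Mercator areal scale is sec²φ.
sec²φ = 6.63  ⇒  cos²φ = 0.1508  ⇒  cos φ = 0.3884.
φ = arccos(0.3884) ≈ 67.1°.

67.1°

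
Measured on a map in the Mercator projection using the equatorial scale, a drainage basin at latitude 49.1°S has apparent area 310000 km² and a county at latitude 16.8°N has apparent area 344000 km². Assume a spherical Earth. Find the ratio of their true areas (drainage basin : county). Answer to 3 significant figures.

0.422

Since Mercator area scale is 1/cos²φ, the true area equals the apparent area multiplied by cos²φ.
True area of drainage basin: 310000 × cos²(49.1°) = 310000 × 0.4287 = 132900 km².
True area of county: 344000 × cos²(16.8°) = 344000 × 0.9165 = 315300 km².
Ratio = 132900 / 315300 ≈ 0.422.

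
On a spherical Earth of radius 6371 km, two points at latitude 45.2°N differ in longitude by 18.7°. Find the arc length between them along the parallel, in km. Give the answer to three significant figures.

Arc length along a parallel = R cos φ · Δλ (with Δλ in radians).
= 6371 × cos 45.2° × (18.7° × π/180) = 6371 × 0.7046 × 0.3264 ≈ 1470 km.

1470 km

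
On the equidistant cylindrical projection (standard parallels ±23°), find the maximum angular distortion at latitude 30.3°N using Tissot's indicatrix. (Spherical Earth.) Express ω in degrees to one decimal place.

The equidistant cylindrical projection with φ₀ = 23° has h = 1 (meridians true) and k = cos φ₀ / cos φ along parallels.
At 30.3°: h = 1.000, k = 1.066; principal scales a = 1.066, b = 1.000.
sin(ω/2) = (a − b)/(a + b) = 0.06615/2.066 = 0.03201, so ω = 2 arcsin(0.03201) ≈ 3.7°.

3.7°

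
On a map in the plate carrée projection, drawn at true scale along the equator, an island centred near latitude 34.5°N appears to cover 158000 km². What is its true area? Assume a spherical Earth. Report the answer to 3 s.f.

130000 km²

For the equirectangular projection with φ₀ = 0 (plate carrée), h = 1 along meridians and k = sec φ along parallels.
Areal scale = h·k = 1 × sec φ; at 34.5°, h = 1.000, k = 1.213, so h·k = 1.213.
True area = apparent / (areal scale) = 158000 / 1.213 ≈ 130000 km².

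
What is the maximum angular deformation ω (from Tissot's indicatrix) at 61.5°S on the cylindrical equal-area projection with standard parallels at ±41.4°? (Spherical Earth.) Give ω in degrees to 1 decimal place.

50.2°

Cylindrical equal-area (φ₀ = 41.4°): h = cos φ / cos 41.4° along meridians, k = cos 41.4° / cos φ along parallels; h·k = 1.
At 61.5°: h = 0.6361, k = 1.572; principal scales a = 1.572, b = 0.6361.
sin(ω/2) = (a − b)/(a + b) = 0.9359/2.208 = 0.4238, so ω = 2 arcsin(0.4238) ≈ 50.2°.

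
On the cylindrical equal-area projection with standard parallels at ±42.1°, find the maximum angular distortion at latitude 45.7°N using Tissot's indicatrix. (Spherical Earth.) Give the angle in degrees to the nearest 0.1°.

6.9°

Cylindrical equal-area (φ₀ = 42.1°): h = cos φ / cos 42.1° along meridians, k = cos 42.1° / cos φ along parallels; h·k = 1.
At 45.7°: h = 0.9413, k = 1.062; principal scales a = 1.062, b = 0.9413.
sin(ω/2) = (a − b)/(a + b) = 0.1211/2.004 = 0.06043, so ω = 2 arcsin(0.06043) ≈ 6.9°.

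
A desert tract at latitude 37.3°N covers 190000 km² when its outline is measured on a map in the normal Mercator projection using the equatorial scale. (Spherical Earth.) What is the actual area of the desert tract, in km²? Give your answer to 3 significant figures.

The Mercator projection is conformal; its linear scale factor is the same in every direction and equals sec φ = 1/cos φ.
Areal scale = k² = sec²φ = 1/cos²(37.3°) = 1/0.7955² = 1.580.
True area = apparent / (areal scale) = 190000 / 1.580 ≈ 120000 km².

120000 km²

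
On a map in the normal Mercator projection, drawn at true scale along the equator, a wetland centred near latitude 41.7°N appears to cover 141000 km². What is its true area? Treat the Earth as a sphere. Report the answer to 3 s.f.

The Mercator projection is conformal; its linear scale factor is the same in every direction and equals sec φ = 1/cos φ.
Areal scale = k² = sec²φ = 1/cos²(41.7°) = 1/0.7466² = 1.794.
True area = apparent / (areal scale) = 141000 / 1.794 ≈ 78600 km².

78600 km²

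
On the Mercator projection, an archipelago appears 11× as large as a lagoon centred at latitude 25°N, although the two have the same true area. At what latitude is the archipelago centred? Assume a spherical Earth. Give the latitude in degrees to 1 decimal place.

74.1°

On Mercator, (apparent₁)/(apparent₂) = sec²φ₁ / sec²φ₂ when true areas are equal.
cos²φ₂ / cos²φ₁ = 11  ⇒  cos φ₁ = cos 25° / √11 = 0.9063/3.317 = 0.2733.
φ₁ = arccos(0.2733) ≈ 74.1°.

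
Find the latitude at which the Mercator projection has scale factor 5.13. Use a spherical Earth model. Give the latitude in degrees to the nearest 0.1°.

Mercator scale is k = sec φ = 1/cos φ.
1/cos φ = 5.13  ⇒  cos φ = 0.1949  ⇒  φ = arccos(0.1949) ≈ 78.8°.

78.8°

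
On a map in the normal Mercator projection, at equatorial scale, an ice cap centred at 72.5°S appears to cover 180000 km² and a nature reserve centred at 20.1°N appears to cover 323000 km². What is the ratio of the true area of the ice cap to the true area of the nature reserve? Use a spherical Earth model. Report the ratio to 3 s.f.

Since Mercator area scale is 1/cos²φ, the true area equals the apparent area multiplied by cos²φ.
True area of ice cap: 180000 × cos²(72.5°) = 180000 × 0.09042 = 16280 km².
True area of nature reserve: 323000 × cos²(20.1°) = 323000 × 0.8819 = 284900 km².
Ratio = 16280 / 284900 ≈ 0.0571.

0.0571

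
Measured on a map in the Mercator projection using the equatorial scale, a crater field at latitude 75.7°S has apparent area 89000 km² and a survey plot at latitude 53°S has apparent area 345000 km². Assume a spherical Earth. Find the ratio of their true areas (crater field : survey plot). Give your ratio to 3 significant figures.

Mercator's areal exaggeration is sec²φ; hence true area = (apparent area) · cos²φ.
True area of crater field: 89000 × cos²(75.7°) = 89000 × 0.06101 = 5430 km².
True area of survey plot: 345000 × cos²(53°) = 345000 × 0.3622 = 125000 km².
Ratio = 5430 / 125000 ≈ 0.0435.

0.0435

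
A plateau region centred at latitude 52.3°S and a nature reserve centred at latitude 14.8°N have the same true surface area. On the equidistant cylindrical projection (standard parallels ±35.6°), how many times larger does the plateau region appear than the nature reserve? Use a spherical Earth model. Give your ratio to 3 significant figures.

In the equirectangular projection with standard parallel φ₀ = 35.6° (x = Rλ cos φ₀, y = Rφ), meridians are true-scale (h = 1) and the parallel scale is k = cos φ₀ / cos φ.
Areal scale at 52.3°: h·k = 1.000 × 1.330 = 1.330.
Areal scale at 14.8°: h·k = 1.000 × 0.8410 = 0.8410.
Ratio = 1.330/0.8410 ≈ 1.58.

1.58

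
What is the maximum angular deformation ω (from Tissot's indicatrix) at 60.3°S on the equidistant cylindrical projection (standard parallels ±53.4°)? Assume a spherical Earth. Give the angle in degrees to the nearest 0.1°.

With standard parallel φ₀ = 53.4°, the equirectangular projection gives x = Rλ cos φ₀, y = Rφ, so h = 1 and k = cos 53.4° / cos φ.
At 60.3°: h = 1.000, k = 1.203; principal scales a = 1.203, b = 1.000.
sin(ω/2) = (a − b)/(a + b) = 0.2034/2.203 = 0.09230, so ω = 2 arcsin(0.09230) ≈ 10.6°.

10.6°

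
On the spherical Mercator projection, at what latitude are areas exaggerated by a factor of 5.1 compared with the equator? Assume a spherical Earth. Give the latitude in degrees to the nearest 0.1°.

63.7°

Mercator areal scale is sec²φ.
sec²φ = 5.1  ⇒  cos²φ = 0.1961  ⇒  cos φ = 0.4428.
φ = arccos(0.4428) ≈ 63.7°.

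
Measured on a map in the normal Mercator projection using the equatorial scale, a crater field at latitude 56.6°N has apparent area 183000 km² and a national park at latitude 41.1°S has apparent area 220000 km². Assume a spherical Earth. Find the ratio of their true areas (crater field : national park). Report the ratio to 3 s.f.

0.444

Mercator's areal exaggeration is sec²φ; hence true area = (apparent area) · cos²φ.
True area of crater field: 183000 × cos²(56.6°) = 183000 × 0.3030 = 55450 km².
True area of national park: 220000 × cos²(41.1°) = 220000 × 0.5679 = 124900 km².
Ratio = 55450 / 124900 ≈ 0.444.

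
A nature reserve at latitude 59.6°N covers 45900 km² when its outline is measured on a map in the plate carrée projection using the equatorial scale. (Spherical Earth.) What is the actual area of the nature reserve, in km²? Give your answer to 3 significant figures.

23200 km²

Plate carrée maps x = Rλ, y = Rφ. The meridian scale is h = 1 and the parallel scale is k = 1/cos φ = sec φ.
Areal scale = h·k = 1 × sec φ; at 59.6°, h = 1.000, k = 1.976, so h·k = 1.976.
True area = apparent / (areal scale) = 45900 / 1.976 ≈ 23200 km².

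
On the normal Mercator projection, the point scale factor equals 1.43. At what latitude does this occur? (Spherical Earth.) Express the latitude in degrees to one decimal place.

Mercator scale is k = sec φ = 1/cos φ.
1/cos φ = 1.43  ⇒  cos φ = 0.6993  ⇒  φ = arccos(0.6993) ≈ 45.6°.

45.6°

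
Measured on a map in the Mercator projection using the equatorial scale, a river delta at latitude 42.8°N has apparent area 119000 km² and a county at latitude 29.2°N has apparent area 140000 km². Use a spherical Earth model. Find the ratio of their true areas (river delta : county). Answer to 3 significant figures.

On Mercator the areal scale is sec²φ, so true area = apparent × cos²φ.
True area of river delta: 119000 × cos²(42.8°) = 119000 × 0.5384 = 64060 km².
True area of county: 140000 × cos²(29.2°) = 140000 × 0.7620 = 106700 km².
Ratio = 64060 / 106700 ≈ 0.601.

0.601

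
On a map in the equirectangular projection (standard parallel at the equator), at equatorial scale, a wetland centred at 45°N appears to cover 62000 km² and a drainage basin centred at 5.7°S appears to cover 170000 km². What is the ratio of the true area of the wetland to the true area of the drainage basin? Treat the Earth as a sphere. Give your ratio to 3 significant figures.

On the plate carrée, areal scale = h·k = 1 × sec φ, so true area = apparent × cos φ.
True area of wetland: 62000 × cos(45°) = 62000 × 0.7071 = 43840 km².
True area of drainage basin: 170000 × cos(5.7°) = 170000 × 0.9951 = 169200 km².
Ratio = 43840 / 169200 ≈ 0.259.

0.259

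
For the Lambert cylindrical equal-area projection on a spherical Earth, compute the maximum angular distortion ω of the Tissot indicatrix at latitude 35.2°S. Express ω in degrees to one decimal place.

The Lambert cylindrical equal-area projection is the cylindrical equal-area projection with its standard parallel at the equator (φ₀ = 0). For cylindrical equal-area with standard parallel φ₀, h = cos φ / cos φ₀ and k = cos φ₀ / cos φ, so h·k = 1.
At 35.2°: h = 0.8171, k = 1.224; principal scales a = 1.224, b = 0.8171.
sin(ω/2) = (a − b)/(a + b) = 0.4066/2.041 = 0.1992, so ω = 2 arcsin(0.1992) ≈ 23.0°.

23.0°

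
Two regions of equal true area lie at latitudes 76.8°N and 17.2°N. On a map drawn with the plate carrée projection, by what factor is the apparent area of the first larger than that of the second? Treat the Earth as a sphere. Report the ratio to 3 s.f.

4.18

For the equirectangular projection with φ₀ = 0 (plate carrée), h = 1 along meridians and k = sec φ along parallels.
Areal scale at 76.8°: h·k = 1.000 × 4.379 = 4.379.
Areal scale at 17.2°: h·k = 1.000 × 1.047 = 1.047.
Ratio = 4.379/1.047 ≈ 4.18.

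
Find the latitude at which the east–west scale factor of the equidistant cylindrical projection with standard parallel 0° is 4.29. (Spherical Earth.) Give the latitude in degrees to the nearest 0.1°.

76.5°

Plate carrée: h = 1, k = sec φ along parallels.
sec φ = 4.29  ⇒  cos φ = 0.2331  ⇒  φ ≈ 76.5°.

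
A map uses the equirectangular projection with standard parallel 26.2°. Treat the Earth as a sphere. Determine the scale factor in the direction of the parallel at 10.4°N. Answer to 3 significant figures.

0.912

In the equirectangular projection with standard parallel φ₀ = 26.2° (x = Rλ cos φ₀, y = Rφ), meridians are true-scale (h = 1) and the parallel scale is k = cos φ₀ / cos φ.
k = cos 26.2° / cos 10.4° = 0.8973/0.9836 = 0.9122.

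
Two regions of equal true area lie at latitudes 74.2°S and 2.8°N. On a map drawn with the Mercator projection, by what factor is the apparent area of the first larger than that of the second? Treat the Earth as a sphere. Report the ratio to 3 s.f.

13.5

Mercator is conformal with k = sec φ, so areal scale = k² = sec²φ.
At 74.2°: sec²(74.2°) = 1/0.2723² = 13.49.
At 2.8°: sec²(2.8°) = 1/0.9988² = 1.002.
Ratio = 13.49/1.002 = cos²(2.8°)/cos²(74.2°) ≈ 13.5.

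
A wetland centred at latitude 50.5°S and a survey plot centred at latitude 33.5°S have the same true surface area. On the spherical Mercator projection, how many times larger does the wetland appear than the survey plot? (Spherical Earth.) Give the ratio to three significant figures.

On Mercator, area is exaggerated by sec²φ = 1/cos²φ.
At 50.5°: sec²(50.5°) = 1/0.6361² = 2.472.
At 33.5°: sec²(33.5°) = 1/0.8339² = 1.438.
Ratio = 2.472/1.438 = cos²(33.5°)/cos²(50.5°) ≈ 1.72.

1.72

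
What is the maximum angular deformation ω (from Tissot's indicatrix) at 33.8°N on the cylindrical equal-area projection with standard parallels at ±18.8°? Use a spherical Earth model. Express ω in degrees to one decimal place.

14.9°

A cylindrical equal-area projection with standard parallel φ₀ has meridian scale h = cos φ / cos φ₀ and parallel scale k = cos φ₀ / cos φ (so areas are preserved, h·k = 1).
At 33.8°: h = 0.8778, k = 1.139; principal scales a = 1.139, b = 0.8778.
sin(ω/2) = (a − b)/(a + b) = 0.2614/2.017 = 0.1296, so ω = 2 arcsin(0.1296) ≈ 14.9°.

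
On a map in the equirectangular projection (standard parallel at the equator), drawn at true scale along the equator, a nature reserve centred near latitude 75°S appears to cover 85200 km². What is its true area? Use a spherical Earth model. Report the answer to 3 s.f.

22100 km²

Plate carrée maps x = Rλ, y = Rφ. The meridian scale is h = 1 and the parallel scale is k = 1/cos φ = sec φ.
Areal scale = h·k = 1 × sec φ; at 75°, h = 1.000, k = 3.864, so h·k = 3.864.
True area = apparent / (areal scale) = 85200 / 3.864 ≈ 22100 km².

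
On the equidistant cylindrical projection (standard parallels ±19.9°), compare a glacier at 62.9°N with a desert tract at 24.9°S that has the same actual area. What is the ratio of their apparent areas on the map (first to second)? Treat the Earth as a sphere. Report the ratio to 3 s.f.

The equidistant cylindrical projection with φ₀ = 19.9° has h = 1 (meridians true) and k = cos φ₀ / cos φ along parallels.
Areal scale at 62.9°: h·k = 1.000 × 2.064 = 2.064.
Areal scale at 24.9°: h·k = 1.000 × 1.037 = 1.037.
Ratio = 2.064/1.037 ≈ 1.99.

1.99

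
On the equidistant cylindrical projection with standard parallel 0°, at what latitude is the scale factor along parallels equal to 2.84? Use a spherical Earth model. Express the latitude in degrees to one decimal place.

Plate carrée: h = 1, k = sec φ along parallels.
sec φ = 2.84  ⇒  cos φ = 0.3521  ⇒  φ ≈ 69.4°.

69.4°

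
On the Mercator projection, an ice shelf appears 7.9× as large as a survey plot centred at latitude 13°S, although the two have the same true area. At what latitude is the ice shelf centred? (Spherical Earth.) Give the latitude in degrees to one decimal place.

69.7°

Mercator areal scale is sec²φ, so apparent-area ratio = sec²φ₁ / sec²φ₂ = cos²φ₂ / cos²φ₁.
cos²φ₂ / cos²φ₁ = 7.9  ⇒  cos φ₁ = cos 13° / √7.9 = 0.9744/2.811 = 0.3467.
φ₁ = arccos(0.3467) ≈ 69.7°.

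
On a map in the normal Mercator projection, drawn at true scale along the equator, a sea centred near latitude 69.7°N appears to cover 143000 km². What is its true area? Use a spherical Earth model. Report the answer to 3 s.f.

17200 km²

Mercator is conformal, so the point scale is isotropic: h = k = sec φ = 1/cos φ.
Areal scale = k² = sec²φ = 1/cos²(69.7°) = 1/0.3469² = 8.308.
True area = apparent / (areal scale) = 143000 / 8.308 ≈ 17200 km².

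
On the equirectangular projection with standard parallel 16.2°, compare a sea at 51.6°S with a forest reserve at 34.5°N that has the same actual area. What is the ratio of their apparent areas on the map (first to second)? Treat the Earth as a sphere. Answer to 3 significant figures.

1.33

With standard parallel φ₀ = 16.2°, the equirectangular projection gives x = Rλ cos φ₀, y = Rφ, so h = 1 and k = cos 16.2° / cos φ.
Areal scale at 51.6°: h·k = 1.000 × 1.546 = 1.546.
Areal scale at 34.5°: h·k = 1.000 × 1.165 = 1.165.
Ratio = 1.546/1.165 ≈ 1.33.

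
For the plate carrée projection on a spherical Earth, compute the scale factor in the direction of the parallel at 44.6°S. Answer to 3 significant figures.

1.40

For the equirectangular projection with φ₀ = 0 (plate carrée), h = 1 along meridians and k = sec φ along parallels.
k = 1/cos 44.6° = 1/0.7120 = 1.404.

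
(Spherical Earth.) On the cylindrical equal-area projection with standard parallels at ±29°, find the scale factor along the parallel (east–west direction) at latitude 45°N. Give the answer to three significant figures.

For cylindrical equal-area with standard parallel φ₀, h = cos φ / cos φ₀ and k = cos φ₀ / cos φ, so h·k = 1.
k = cos 29° / cos 45° = 0.8746/0.7071 = 1.237.

1.24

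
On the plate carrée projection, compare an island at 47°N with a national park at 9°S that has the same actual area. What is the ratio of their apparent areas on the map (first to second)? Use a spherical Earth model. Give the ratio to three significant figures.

In the plate carrée (x = Rλ, y = Rφ), meridians are true-scale (h = 1) and parallels are stretched by k = sec φ.
Areal scale at 47°: h·k = 1.000 × 1.466 = 1.466.
Areal scale at 9°: h·k = 1.000 × 1.012 = 1.012.
Ratio = 1.466/1.012 ≈ 1.45.

1.45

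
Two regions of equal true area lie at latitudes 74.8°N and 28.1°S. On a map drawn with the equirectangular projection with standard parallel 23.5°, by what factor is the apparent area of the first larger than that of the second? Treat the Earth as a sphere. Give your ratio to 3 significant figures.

The equidistant cylindrical projection with φ₀ = 23.5° has h = 1 (meridians true) and k = cos φ₀ / cos φ along parallels.
Areal scale at 74.8°: h·k = 1.000 × 3.498 = 3.498.
Areal scale at 28.1°: h·k = 1.000 × 1.040 = 1.040.
Ratio = 3.498/1.040 ≈ 3.36.

3.36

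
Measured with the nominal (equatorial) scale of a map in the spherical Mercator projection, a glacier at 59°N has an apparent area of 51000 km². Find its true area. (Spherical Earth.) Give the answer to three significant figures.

Mercator is conformal, so the point scale is isotropic: h = k = sec φ = 1/cos φ.
Areal scale = k² = sec²φ = 1/cos²(59°) = 1/0.5150² = 3.770.
True area = apparent / (areal scale) = 51000 / 3.770 ≈ 13500 km².

13500 km²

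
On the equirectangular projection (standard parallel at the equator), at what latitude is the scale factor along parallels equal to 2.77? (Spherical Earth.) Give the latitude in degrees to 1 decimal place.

Plate carrée: h = 1, k = sec φ along parallels.
sec φ = 2.77  ⇒  cos φ = 0.3610  ⇒  φ ≈ 68.8°.

68.8°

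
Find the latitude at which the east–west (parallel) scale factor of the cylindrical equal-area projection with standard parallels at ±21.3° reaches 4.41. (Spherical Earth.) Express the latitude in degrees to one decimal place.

Cylindrical equal-area (φ₀ = 21.3°): h = cos φ / cos 21.3° along meridians, k = cos 21.3° / cos φ along parallels; h·k = 1.
k = cos φ₀ / cos φ = 4.41  ⇒  cos φ = cos 21.3° / 4.41 = 0.2113.
φ = arccos(0.2113) ≈ 77.8°.

77.8°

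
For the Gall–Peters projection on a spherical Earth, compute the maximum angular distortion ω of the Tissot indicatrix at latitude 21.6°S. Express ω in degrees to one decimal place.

31.0°

Gall–Peters is a cylindrical equal-area projection with standard parallels at ±45°. A cylindrical equal-area projection with standard parallel φ₀ has meridian scale h = cos φ / cos φ₀ and parallel scale k = cos φ₀ / cos φ (so areas are preserved, h·k = 1).
At 21.6°: h = 1.315, k = 0.7605; principal scales a = 1.315, b = 0.7605.
sin(ω/2) = (a − b)/(a + b) = 0.5544/2.075 = 0.2671, so ω = 2 arcsin(0.2671) ≈ 31.0°.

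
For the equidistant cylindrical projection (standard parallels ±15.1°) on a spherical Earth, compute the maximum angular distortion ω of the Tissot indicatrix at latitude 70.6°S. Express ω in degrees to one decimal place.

58.4°

With standard parallel φ₀ = 15.1°, the equirectangular projection gives x = Rλ cos φ₀, y = Rφ, so h = 1 and k = cos 15.1° / cos φ.
At 70.6°: h = 1.000, k = 2.907; principal scales a = 2.907, b = 1.000.
sin(ω/2) = (a − b)/(a + b) = 1.907/3.907 = 0.4881, so ω = 2 arcsin(0.4881) ≈ 58.4°.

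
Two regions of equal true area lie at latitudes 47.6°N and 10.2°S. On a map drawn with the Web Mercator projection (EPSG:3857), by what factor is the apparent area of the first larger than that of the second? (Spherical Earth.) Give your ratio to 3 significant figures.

2.13

Mercator is conformal with k = sec φ, so areal scale = k² = sec²φ.
At 47.6°: sec²(47.6°) = 1/0.6743² = 2.199.
At 10.2°: sec²(10.2°) = 1/0.9842² = 1.032.
Ratio = 2.199/1.032 = cos²(10.2°)/cos²(47.6°) ≈ 2.13.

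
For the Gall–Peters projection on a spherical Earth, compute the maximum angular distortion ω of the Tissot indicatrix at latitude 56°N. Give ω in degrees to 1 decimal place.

26.6°

Gall–Peters is a cylindrical equal-area projection with standard parallels at ±45°. For cylindrical equal-area with standard parallel φ₀, h = cos φ / cos φ₀ and k = cos φ₀ / cos φ, so h·k = 1.
At 56°: h = 0.7908, k = 1.265; principal scales a = 1.265, b = 0.7908.
sin(ω/2) = (a − b)/(a + b) = 0.4737/2.055 = 0.2305, so ω = 2 arcsin(0.2305) ≈ 26.6°.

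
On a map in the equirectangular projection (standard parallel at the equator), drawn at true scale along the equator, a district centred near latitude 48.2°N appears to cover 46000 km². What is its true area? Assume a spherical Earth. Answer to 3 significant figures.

In the plate carrée (x = Rλ, y = Rφ), meridians are true-scale (h = 1) and parallels are stretched by k = sec φ.
Areal scale = h·k = 1 × sec φ; at 48.2°, h = 1.000, k = 1.500, so h·k = 1.500.
True area = apparent / (areal scale) = 46000 / 1.500 ≈ 30700 km².

30700 km²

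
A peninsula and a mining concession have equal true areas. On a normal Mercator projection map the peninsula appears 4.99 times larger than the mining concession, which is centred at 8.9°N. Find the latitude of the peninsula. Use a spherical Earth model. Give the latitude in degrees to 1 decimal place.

63.8°

On Mercator, (apparent₁)/(apparent₂) = sec²φ₁ / sec²φ₂ when true areas are equal.
cos²φ₂ / cos²φ₁ = 4.99  ⇒  cos φ₁ = cos 8.9° / √4.99 = 0.9880/2.234 = 0.4423.
φ₁ = arccos(0.4423) ≈ 63.8°.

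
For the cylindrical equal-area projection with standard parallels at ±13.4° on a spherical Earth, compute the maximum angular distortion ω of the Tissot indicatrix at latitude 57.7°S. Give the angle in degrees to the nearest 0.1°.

64.9°

For cylindrical equal-area with standard parallel φ₀, h = cos φ / cos φ₀ and k = cos φ₀ / cos φ, so h·k = 1.
At 57.7°: h = 0.5493, k = 1.820; principal scales a = 1.820, b = 0.5493.
sin(ω/2) = (a − b)/(a + b) = 1.271/2.370 = 0.5364, so ω = 2 arcsin(0.5364) ≈ 64.9°.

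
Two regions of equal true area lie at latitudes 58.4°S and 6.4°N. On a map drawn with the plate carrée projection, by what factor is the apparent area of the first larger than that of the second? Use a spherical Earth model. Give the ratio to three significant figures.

1.90

Plate carrée maps x = Rλ, y = Rφ. The meridian scale is h = 1 and the parallel scale is k = 1/cos φ = sec φ.
Areal scale at 58.4°: h·k = 1.000 × 1.908 = 1.908.
Areal scale at 6.4°: h·k = 1.000 × 1.006 = 1.006.
Ratio = 1.908/1.006 ≈ 1.90.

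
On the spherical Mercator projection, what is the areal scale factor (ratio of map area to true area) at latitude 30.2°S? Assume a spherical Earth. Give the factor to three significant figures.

1.34

Mercator is conformal, so the point scale is isotropic: h = k = sec φ = 1/cos φ.
Areal scale = k² = sec²φ = 1/cos²(30.2°) = 1/0.8643² = 1.339.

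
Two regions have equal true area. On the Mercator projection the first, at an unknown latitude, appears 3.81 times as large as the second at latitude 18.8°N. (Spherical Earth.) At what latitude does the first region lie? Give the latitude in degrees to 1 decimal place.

Mercator areal scale is sec²φ, so apparent-area ratio = sec²φ₁ / sec²φ₂ = cos²φ₂ / cos²φ₁.
cos²φ₂ / cos²φ₁ = 3.81  ⇒  cos φ₁ = cos 18.8° / √3.81 = 0.9466/1.952 = 0.4850.
φ₁ = arccos(0.4850) ≈ 61.0°.

61.0°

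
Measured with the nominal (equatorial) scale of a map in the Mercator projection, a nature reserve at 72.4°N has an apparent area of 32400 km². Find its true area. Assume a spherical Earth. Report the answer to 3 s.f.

For Mercator, h = k = sec φ (a conformal cylindrical projection has a single point scale, 1/cos φ).
Areal scale = k² = sec²φ = 1/cos²(72.4°) = 1/0.3024² = 10.94.
True area = apparent / (areal scale) = 32400 / 10.94 ≈ 2960 km².

2960 km²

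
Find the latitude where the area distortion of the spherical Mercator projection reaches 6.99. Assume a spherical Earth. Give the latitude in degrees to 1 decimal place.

Mercator areal scale is sec²φ.
sec²φ = 6.99  ⇒  cos²φ = 0.1431  ⇒  cos φ = 0.3782.
φ = arccos(0.3782) ≈ 67.8°.

67.8°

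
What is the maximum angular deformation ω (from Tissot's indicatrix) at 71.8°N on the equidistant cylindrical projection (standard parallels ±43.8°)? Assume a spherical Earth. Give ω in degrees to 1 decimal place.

The equidistant cylindrical projection with φ₀ = 43.8° has h = 1 (meridians true) and k = cos φ₀ / cos φ along parallels.
At 71.8°: h = 1.000, k = 2.311; principal scales a = 2.311, b = 1.000.
sin(ω/2) = (a − b)/(a + b) = 1.311/3.311 = 0.3959, so ω = 2 arcsin(0.3959) ≈ 46.6°.

46.6°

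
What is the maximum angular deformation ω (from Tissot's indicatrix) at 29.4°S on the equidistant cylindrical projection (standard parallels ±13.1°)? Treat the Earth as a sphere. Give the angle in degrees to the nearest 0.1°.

6.4°

With standard parallel φ₀ = 13.1°, the equirectangular projection gives x = Rλ cos φ₀, y = Rφ, so h = 1 and k = cos 13.1° / cos φ.
At 29.4°: h = 1.000, k = 1.118; principal scales a = 1.118, b = 1.000.
sin(ω/2) = (a − b)/(a + b) = 0.1180/2.118 = 0.05569, so ω = 2 arcsin(0.05569) ≈ 6.4°.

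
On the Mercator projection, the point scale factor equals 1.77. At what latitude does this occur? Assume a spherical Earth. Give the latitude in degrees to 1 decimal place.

Mercator scale is k = sec φ = 1/cos φ.
1/cos φ = 1.77  ⇒  cos φ = 0.5650  ⇒  φ = arccos(0.5650) ≈ 55.6°.

55.6°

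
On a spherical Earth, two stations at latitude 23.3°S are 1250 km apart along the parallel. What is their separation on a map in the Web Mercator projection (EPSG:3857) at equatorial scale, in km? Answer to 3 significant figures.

1360 km

Mercator is conformal, so the point scale is isotropic: h = k = sec φ = 1/cos φ.
Along the parallel, k = sec 23.3° = 1/0.9184 = 1.089.
Map distance = 1250 × 1.089 ≈ 1360 km.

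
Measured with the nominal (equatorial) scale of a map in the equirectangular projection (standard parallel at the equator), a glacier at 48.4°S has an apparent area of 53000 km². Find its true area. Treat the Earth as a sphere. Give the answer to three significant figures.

In the plate carrée (x = Rλ, y = Rφ), meridians are true-scale (h = 1) and parallels are stretched by k = sec φ.
Areal scale = h·k = 1 × sec φ; at 48.4°, h = 1.000, k = 1.506, so h·k = 1.506.
True area = apparent / (areal scale) = 53000 / 1.506 ≈ 35200 km².

35200 km²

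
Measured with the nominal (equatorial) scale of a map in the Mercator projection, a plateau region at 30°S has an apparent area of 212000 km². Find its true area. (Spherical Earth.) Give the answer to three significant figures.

159000 km²

Mercator is conformal, so the point scale is isotropic: h = k = sec φ = 1/cos φ.
Areal scale = k² = sec²φ = 1/cos²(30°) = 1/0.8660² = 1.333.
True area = apparent / (areal scale) = 212000 / 1.333 ≈ 159000 km².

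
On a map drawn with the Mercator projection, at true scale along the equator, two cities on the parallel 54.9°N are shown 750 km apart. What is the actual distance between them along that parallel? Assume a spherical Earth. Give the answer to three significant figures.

The Mercator projection is conformal; its linear scale factor is the same in every direction and equals sec φ = 1/cos φ.
Along the parallel at 54.9°, map distances are exaggerated by k = sec 54.9° = 1.739.
True distance = 750 / 1.739 = 750 × cos 54.9° ≈ 431 km.

431 km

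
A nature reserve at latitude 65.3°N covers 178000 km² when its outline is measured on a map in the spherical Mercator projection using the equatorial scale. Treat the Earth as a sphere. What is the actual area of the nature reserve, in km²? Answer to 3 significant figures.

The Mercator projection is conformal; its linear scale factor is the same in every direction and equals sec φ = 1/cos φ.
Areal scale = k² = sec²φ = 1/cos²(65.3°) = 1/0.4179² = 5.727.
True area = apparent / (areal scale) = 178000 / 5.727 ≈ 31100 km².

31100 km²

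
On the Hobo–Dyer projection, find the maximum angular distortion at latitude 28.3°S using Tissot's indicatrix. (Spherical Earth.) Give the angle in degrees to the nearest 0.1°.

Hobo–Dyer is a cylindrical equal-area projection with standard parallels at ±37.5°. Cylindrical equal-area (φ₀ = 37.5°): h = cos φ / cos 37.5° along meridians, k = cos 37.5° / cos φ along parallels; h·k = 1.
At 28.3°: h = 1.110, k = 0.9010; principal scales a = 1.110, b = 0.9010.
sin(ω/2) = (a − b)/(a + b) = 0.2088/2.011 = 0.1038, so ω = 2 arcsin(0.1038) ≈ 11.9°.

11.9°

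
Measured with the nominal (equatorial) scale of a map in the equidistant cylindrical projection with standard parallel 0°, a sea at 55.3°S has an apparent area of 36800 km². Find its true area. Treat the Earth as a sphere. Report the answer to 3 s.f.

20900 km²

Plate carrée maps x = Rλ, y = Rφ. The meridian scale is h = 1 and the parallel scale is k = 1/cos φ = sec φ.
Areal scale = h·k = 1 × sec φ; at 55.3°, h = 1.000, k = 1.757, so h·k = 1.757.
True area = apparent / (areal scale) = 36800 / 1.757 ≈ 20900 km².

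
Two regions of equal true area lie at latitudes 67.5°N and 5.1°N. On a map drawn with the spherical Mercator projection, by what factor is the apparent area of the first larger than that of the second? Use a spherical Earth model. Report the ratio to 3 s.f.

6.77

Mercator areal scale is sec²φ.
At 67.5°: sec²(67.5°) = 1/0.3827² = 6.828.
At 5.1°: sec²(5.1°) = 1/0.9960² = 1.008.
Ratio = 6.828/1.008 = cos²(5.1°)/cos²(67.5°) ≈ 6.77.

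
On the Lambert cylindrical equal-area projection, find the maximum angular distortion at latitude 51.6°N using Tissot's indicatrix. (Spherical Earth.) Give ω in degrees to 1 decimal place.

52.6°

The Lambert cylindrical equal-area projection is the cylindrical equal-area projection with its standard parallel at the equator (φ₀ = 0). Cylindrical equal-area (φ₀ = 0°): h = cos φ / cos 0° along meridians, k = cos 0° / cos φ along parallels; h·k = 1.
At 51.6°: h = 0.6211, k = 1.610; principal scales a = 1.610, b = 0.6211.
sin(ω/2) = (a − b)/(a + b) = 0.9888/2.231 = 0.4432, so ω = 2 arcsin(0.4432) ≈ 52.6°.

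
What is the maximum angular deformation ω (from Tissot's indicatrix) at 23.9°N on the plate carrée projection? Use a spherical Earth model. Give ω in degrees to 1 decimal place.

Plate carrée maps x = Rλ, y = Rφ. The meridian scale is h = 1 and the parallel scale is k = 1/cos φ = sec φ.
At 23.9°: h = 1.000, k = 1.094; principal scales a = 1.094, b = 1.000.
sin(ω/2) = (a − b)/(a + b) = 0.09379/2.094 = 0.04479, so ω = 2 arcsin(0.04479) ≈ 5.1°.

5.1°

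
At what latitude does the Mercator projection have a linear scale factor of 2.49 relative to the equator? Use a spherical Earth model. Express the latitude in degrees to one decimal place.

66.3°

Mercator scale is k = sec φ = 1/cos φ.
1/cos φ = 2.49  ⇒  cos φ = 0.4016  ⇒  φ = arccos(0.4016) ≈ 66.3°.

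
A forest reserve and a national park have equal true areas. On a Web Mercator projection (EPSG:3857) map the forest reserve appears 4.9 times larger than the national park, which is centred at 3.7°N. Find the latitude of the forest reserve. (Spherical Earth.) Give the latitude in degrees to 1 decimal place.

63.2°

Mercator areal scale is sec²φ, so apparent-area ratio = sec²φ₁ / sec²φ₂ = cos²φ₂ / cos²φ₁.
cos²φ₂ / cos²φ₁ = 4.9  ⇒  cos φ₁ = cos 3.7° / √4.9 = 0.9979/2.214 = 0.4508.
φ₁ = arccos(0.4508) ≈ 63.2°.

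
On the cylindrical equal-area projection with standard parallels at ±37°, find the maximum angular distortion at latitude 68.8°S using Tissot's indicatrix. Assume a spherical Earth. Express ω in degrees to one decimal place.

82.6°

For cylindrical equal-area with standard parallel φ₀, h = cos φ / cos φ₀ and k = cos φ₀ / cos φ, so h·k = 1.
At 68.8°: h = 0.4528, k = 2.208; principal scales a = 2.208, b = 0.4528.
sin(ω/2) = (a − b)/(a + b) = 1.756/2.661 = 0.6597, so ω = 2 arcsin(0.6597) ≈ 82.6°.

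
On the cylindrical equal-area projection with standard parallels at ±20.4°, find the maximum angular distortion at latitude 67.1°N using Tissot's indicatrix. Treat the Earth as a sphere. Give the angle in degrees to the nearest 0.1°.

For cylindrical equal-area with standard parallel φ₀, h = cos φ / cos φ₀ and k = cos φ₀ / cos φ, so h·k = 1.
At 67.1°: h = 0.4152, k = 2.409; principal scales a = 2.409, b = 0.4152.
sin(ω/2) = (a − b)/(a + b) = 1.994/2.824 = 0.7060, so ω = 2 arcsin(0.7060) ≈ 89.8°.

89.8°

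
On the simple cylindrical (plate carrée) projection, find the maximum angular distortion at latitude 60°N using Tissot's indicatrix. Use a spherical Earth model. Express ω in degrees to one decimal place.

For the equirectangular projection with φ₀ = 0 (plate carrée), h = 1 along meridians and k = sec φ along parallels.
At 60°: h = 1.000, k = 2.000; principal scales a = 2.000, b = 1.000.
sin(ω/2) = (a − b)/(a + b) = 1.0000/3.000 = 0.3333, so ω = 2 arcsin(0.3333) ≈ 38.9°.

38.9°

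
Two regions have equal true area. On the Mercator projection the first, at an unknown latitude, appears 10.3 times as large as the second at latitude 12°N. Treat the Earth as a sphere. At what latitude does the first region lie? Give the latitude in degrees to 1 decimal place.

72.3°

Mercator areal scale is sec²φ, so apparent-area ratio = sec²φ₁ / sec²φ₂ = cos²φ₂ / cos²φ₁.
cos²φ₂ / cos²φ₁ = 10.3  ⇒  cos φ₁ = cos 12° / √10.3 = 0.9781/3.209 = 0.3048.
φ₁ = arccos(0.3048) ≈ 72.3°.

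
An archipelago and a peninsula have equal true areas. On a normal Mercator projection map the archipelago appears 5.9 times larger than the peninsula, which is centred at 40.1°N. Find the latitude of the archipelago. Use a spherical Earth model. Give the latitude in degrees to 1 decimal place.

For equal true areas on Mercator, apparent areas scale as sec²φ, so the ratio is cos²φ₂ / cos²φ₁.
cos²φ₂ / cos²φ₁ = 5.9  ⇒  cos φ₁ = cos 40.1° / √5.9 = 0.7649/2.429 = 0.3149.
φ₁ = arccos(0.3149) ≈ 71.6°.

71.6°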